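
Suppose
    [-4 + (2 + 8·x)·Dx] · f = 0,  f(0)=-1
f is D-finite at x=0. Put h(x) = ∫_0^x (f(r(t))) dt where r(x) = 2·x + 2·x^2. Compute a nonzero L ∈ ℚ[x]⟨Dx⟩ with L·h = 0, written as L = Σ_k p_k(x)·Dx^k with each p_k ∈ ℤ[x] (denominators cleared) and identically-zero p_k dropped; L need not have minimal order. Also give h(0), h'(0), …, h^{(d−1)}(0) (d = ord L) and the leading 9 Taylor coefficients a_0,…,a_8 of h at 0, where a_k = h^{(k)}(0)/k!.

f: a_k = -1, -2, 2, -4, 10, -28, 84, -264, 858, …
h₀=f(r): pull back L_f along r ⇒ L₀.
∫: right-multiply L₀ by Dx.
L = (-4 - 8·x)·Dx + (1 + 8·x + 8·x^2)·Dx^2  (order 2).
h: a_k = 0, -1, -2, 4/3, -4, 72/5, -176/3, 1824/7, -1232, …
ICs: h(0) = 0, h′(0) = -1.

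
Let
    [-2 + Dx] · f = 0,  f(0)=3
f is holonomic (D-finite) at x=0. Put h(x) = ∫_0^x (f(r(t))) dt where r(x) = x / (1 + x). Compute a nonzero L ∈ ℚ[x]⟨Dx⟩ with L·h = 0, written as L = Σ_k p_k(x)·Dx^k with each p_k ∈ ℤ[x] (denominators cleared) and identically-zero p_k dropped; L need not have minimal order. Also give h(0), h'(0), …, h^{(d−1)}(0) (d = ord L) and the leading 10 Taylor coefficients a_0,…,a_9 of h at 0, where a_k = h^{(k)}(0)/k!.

L = -2·Dx + (1 + 2·x + x^2)·Dx^2  (order 2).
h: a_k = 0, 3, 3, 0, -1/2, 2/5, -1/5, 4/105, 5/84, -32/315, …
ICs: h(0) = 0, h′(0) = 3.

f: a_k = 3, 6, 6, 4, 2, 4/5, 4/15, 8/105, 2/105, 4/945, …
Change of var in L_f (x↦r) gives L₀.
h=∫₀ˣh₀: take L = L₀·Dx.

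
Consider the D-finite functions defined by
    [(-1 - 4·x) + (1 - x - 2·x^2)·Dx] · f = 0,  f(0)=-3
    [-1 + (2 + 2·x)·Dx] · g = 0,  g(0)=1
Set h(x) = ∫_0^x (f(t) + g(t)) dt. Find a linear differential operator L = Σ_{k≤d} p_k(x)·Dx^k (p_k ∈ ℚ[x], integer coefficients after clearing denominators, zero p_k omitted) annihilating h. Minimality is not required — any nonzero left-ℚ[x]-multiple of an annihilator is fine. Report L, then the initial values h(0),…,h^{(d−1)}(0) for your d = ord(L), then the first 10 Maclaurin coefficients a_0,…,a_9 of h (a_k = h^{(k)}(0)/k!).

f: a_k = -3, -3, -9, -15, -33, -63, -129, -255, -513, -1023, …
g: a_k = 1, 1/2, -1/8, 1/16, -5/128, 7/256, -21/1024, 33/2048, -429/32768, 715/65536, …
h₀=f+g: left-lcm gives L₀, ord ≤ 2.
h=∫h₀ ⇒ L = L₀·Dx.
L = (-13 - 26·x - 40·x^2)·Dx + (25 + 69·x + 144·x^2 + 100·x^3)·Dx^2 + (-2 - 20·x + 6·x^2 + 64·x^3 + 40·x^4)·Dx^3  (order 3).
h: a_k = 0, -2, -5/4, -73/24, -239/64, -4229/640, -16121/1536, -132117/7168, -522207/16384, -5603471/98304, …
ICs: h(0) = 0, h′(0) = -2, h′′(0) = -5/2.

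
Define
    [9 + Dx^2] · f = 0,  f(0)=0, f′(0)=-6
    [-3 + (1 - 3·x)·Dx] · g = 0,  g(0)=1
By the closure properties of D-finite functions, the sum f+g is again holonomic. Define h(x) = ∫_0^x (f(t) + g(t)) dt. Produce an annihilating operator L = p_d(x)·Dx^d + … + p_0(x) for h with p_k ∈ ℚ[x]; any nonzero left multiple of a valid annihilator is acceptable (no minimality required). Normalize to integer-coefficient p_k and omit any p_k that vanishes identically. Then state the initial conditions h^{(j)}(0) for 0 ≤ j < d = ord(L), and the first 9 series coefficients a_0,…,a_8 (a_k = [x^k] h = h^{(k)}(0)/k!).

L = (-63 + 54·x - 81·x^2)·Dx + (9 - 45·x + 81·x^2 - 81·x^3)·Dx^2 + (-7 + 6·x - 9·x^2)·Dx^3 + (1 - 5·x + 9·x^2 - 9·x^3)·Dx^4  (order 4).
h: a_k = 0, 1, -3/2, 3, 9, 81/5, 1593/40, 729/7, 612603/2240, …
ICs: h(0) = 0, h′(0) = 1, h′′(0) = -3, h′′′(0) = 18.

f: a_k = 0, -6, 0, 9, 0, -81/20, 0, 243/280, 0, …
g: a_k = 1, 3, 9, 27, 81, 243, 729, 2187, 6561, …
Weyl lclm of L_f,L_g ⇒ L₀ (ord ≤ 3).
Integrate: L := L₀·Dx.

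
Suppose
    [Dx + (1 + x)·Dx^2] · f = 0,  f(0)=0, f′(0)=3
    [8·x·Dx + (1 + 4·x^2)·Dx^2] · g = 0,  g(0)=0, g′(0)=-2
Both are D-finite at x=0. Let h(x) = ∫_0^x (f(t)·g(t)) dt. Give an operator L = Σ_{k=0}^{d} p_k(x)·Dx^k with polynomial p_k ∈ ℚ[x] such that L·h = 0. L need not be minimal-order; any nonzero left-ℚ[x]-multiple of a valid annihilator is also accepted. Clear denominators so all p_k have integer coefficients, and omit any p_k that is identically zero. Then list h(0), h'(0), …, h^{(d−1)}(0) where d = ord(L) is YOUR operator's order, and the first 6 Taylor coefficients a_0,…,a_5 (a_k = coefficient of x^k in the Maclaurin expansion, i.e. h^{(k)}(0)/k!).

L = (288 + 560·x + 3584·x^2 + 8640·x^3 + 7680·x^4 + 3328·x^5 + 1024·x^7)·Dx^2 + (258 + 1840·x + 6992·x^2 + 19264·x^3 + 29440·x^4 + 23808·x^5 + 8960·x^6 + 3072·x^7 + 3584·x^8)·Dx^3 + (36 + 628·x + 2496·x^2 + 6192·x^3 + 12288·x^4 + 15936·x^5 + 12288·x^6 + 5376·x^7 + 3072·x^8 + 2048·x^9)·Dx^4 + (17 + 66·x + 241·x^2 + 608·x^3 + 1152·x^4 + 1728·x^5 + 2016·x^6 + 1536·x^7 + 768·x^8 + 512·x^9 + 256·x^10)·Dx^5  (order 5).
h: a_k = 0, 0, 0, -2, 3/4, 6/5, …
ICs: h(0) = 0, h′(0) = 0, h′′(0) = 0, h′′′(0) = -12, h′′′′(0) = 18.

f: a_k = 0, 3, -3/2, 1, -3/4, 3/5, …
g: a_k = 0, -2, 0, 8/3, 0, -32/5, …
Sym-product of L_f,L_g gives L₀ (≤ ord 4).
∫: right-multiply L₀ by Dx.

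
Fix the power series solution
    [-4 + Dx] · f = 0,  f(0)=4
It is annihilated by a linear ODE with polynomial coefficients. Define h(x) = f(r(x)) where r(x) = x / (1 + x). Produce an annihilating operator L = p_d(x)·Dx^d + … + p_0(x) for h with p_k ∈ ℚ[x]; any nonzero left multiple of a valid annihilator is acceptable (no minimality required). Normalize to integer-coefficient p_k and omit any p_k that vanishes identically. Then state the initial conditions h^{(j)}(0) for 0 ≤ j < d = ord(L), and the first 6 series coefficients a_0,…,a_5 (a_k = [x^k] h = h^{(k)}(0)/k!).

L = -4 + (1 + 2·x + x^2)·Dx  (order 1).
h: a_k = 4, 16, 16, -16/3, -16/3, 112/15, …
ICs: h(0) = 4.

f: a_k = 4, 16, 32, 128/3, 128/3, 512/15, …
h₀=f(r): pull back L_f along r ⇒ L₀.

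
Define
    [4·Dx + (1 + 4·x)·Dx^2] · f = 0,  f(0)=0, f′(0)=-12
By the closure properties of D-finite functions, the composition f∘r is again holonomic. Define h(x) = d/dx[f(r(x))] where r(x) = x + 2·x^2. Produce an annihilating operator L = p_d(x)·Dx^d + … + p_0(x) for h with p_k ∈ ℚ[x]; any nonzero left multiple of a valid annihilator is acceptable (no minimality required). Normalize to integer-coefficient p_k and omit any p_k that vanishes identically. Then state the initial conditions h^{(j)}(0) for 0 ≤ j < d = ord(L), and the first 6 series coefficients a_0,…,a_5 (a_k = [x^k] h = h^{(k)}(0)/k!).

L = (16·x + 32·x^2) + (1 + 8·x + 24·x^2 + 32·x^3)·Dx  (order 1).
h: a_k = -12, 0, 96, -384, 768, 0, …
ICs: h(0) = -12.

f: a_k = 0, -12, 24, -64, 192, -3072/5, …
Substitute x→r, Dx→(1/r')Dx; clear ⇒ L₀.
Differentiate: ansatz ord ≤ ord L₀ ⇒ L.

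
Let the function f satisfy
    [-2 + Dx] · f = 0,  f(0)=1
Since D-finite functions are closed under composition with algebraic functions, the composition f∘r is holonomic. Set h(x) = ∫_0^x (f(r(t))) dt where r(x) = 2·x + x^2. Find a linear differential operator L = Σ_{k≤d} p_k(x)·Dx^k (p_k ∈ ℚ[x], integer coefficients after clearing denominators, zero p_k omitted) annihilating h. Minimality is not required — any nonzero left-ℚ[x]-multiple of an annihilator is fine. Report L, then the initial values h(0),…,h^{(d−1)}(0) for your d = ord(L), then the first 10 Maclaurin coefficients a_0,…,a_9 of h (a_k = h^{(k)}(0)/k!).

L = (-4 - 4·x)·Dx + Dx^2  (order 2).
h: a_k = 0, 1, 2, 10/3, 14/3, 86/15, 284/45, 1996/315, 370/63, 14386/2835, …
ICs: h(0) = 0, h′(0) = 1.

f: a_k = 1, 2, 2, 4/3, 2/3, 4/15, 4/45, 8/315, 2/315, 4/2835, …
h₀=f(r): pull back L_f along r ⇒ L₀.
h=∫₀ˣh₀: take L = L₀·Dx.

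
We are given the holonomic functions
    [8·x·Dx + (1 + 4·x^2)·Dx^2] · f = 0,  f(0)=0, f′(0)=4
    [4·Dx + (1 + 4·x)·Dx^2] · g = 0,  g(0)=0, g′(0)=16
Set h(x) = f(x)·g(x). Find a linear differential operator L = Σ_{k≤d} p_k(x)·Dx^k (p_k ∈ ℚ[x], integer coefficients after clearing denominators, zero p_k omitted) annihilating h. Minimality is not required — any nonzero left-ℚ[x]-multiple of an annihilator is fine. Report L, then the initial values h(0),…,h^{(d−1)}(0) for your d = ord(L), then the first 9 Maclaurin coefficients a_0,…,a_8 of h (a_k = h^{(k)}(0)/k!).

L = (96 + 640·x + 1408·x^2 + 7680·x^3 + 15360·x^4 + 26624·x^5 + 8192·x^7)·Dx + (24 + 320·x + 2656·x^2 + 9728·x^3 + 28160·x^4 + 47616·x^5 + 71680·x^6 + 6144·x^7 + 28672·x^8)·Dx^2 + (12 + 104·x + 672·x^2 + 2976·x^3 + 8256·x^4 + 18048·x^5 + 24576·x^6 + 35328·x^7 + 6144·x^8 + 16384·x^9)·Dx^3 + (1 + 12·x + 68·x^2 + 256·x^3 + 696·x^4 + 1536·x^5 + 2688·x^6 + 3072·x^7 + 4224·x^8 + 1024·x^9 + 2048·x^10)·Dx^4  (order 4).
h: a_k = 0, 0, 64, -128, 256, -2560/3, 136192/45, -149504/15, 167936/5, …
ICs: h(0) = 0, h′(0) = 0, h′′(0) = 128, h′′′(0) = -768.

f: a_k = 0, 4, 0, -16/3, 0, 64/5, 0, -256/7, 0, …
g: a_k = 0, 16, -32, 256/3, -256, 4096/5, -8192/3, 65536/7, -32768, …
f·g: L₀ = L_f ⊗_s L_g, ord ≤ 2·2.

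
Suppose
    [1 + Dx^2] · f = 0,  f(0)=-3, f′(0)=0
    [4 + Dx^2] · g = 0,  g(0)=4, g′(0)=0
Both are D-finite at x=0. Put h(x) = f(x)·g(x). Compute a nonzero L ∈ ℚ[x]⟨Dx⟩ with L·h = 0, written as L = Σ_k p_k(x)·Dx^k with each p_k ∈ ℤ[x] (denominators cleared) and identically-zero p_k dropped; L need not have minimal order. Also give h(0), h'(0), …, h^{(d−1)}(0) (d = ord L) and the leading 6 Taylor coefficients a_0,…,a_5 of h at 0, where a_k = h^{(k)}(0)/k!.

f: a_k = -3, 0, 3/2, 0, -1/8, 0, …
g: a_k = 4, 0, -8, 0, 8/3, 0, …
Sym-product of L_f,L_g gives L₀ (≤ ord 4).
L = 9 + 10·Dx^2 + Dx^4  (order 4).
h: a_k = -12, 0, 30, 0, -41/2, 0, …
ICs: h(0) = -12, h′(0) = 0, h′′(0) = 60, h′′′(0) = 0.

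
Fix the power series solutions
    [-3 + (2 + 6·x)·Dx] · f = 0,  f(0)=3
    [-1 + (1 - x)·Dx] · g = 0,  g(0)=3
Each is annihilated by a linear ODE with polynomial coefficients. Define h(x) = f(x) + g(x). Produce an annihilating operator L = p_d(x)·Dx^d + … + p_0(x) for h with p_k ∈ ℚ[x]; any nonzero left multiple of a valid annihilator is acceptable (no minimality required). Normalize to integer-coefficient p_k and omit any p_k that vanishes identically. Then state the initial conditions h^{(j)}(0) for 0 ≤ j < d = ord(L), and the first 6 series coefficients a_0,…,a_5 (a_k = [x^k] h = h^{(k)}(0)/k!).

L = (21 + 27·x) + (-17 - 30·x - 81·x^2)·Dx + (-2 + 14·x + 42·x^2 - 54·x^3)·Dx^2  (order 2).
h: a_k = 6, 15/2, -3/8, 129/16, -831/128, 5871/256, …
ICs: h(0) = 6, h′(0) = 15/2.

f: a_k = 3, 9/2, -27/8, 81/16, -1215/128, 5103/256, …
g: a_k = 3, 3, 3, 3, 3, 3, …
f+g: L₀ = lclm(L_f,L_g), ord ≤ 1+1.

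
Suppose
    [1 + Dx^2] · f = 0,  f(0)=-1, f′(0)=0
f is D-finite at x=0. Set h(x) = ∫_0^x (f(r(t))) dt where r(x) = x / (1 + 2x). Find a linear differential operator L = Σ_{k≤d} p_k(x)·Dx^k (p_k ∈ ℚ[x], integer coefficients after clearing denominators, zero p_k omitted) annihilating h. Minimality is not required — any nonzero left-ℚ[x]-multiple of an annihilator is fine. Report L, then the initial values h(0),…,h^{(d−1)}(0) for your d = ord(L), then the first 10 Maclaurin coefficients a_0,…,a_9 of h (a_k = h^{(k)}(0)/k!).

L = Dx + (4 + 24·x + 48·x^2 + 32·x^3)·Dx^2 + (1 + 8·x + 24·x^2 + 32·x^3 + 16·x^4)·Dx^3  (order 3).
h: a_k = 0, -1, 0, 1/6, -1/2, 143/120, -47/18, 3943/720, -1787/160, 8095583/362880, …
ICs: h(0) = 0, h′(0) = -1, h′′(0) = 0.

f: a_k = -1, 0, 1/2, 0, -1/24, 0, 1/720, 0, -1/40320, 0, …
f∘r: x↦r, Dx↦Dx/r' in L_f ⇒ L₀.
h=∫h₀ ⇒ L = L₀·Dx.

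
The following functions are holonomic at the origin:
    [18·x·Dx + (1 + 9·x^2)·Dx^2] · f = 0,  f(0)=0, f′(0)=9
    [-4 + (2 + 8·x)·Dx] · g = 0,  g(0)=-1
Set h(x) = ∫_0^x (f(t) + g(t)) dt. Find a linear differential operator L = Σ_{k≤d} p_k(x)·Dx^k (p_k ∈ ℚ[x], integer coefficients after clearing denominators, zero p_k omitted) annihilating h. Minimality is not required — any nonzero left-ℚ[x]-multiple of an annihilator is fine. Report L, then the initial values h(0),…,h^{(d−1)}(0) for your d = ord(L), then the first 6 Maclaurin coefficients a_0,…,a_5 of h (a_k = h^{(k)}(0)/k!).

L = (-36 - 360·x + 972·x^2 + 1944·x^3)·Dx^2 + (-30 - 144·x - 18·x^2 + 3888·x^3 + 6804·x^4)·Dx^3 + (-2 + 10·x + 108·x^2 + 306·x^3 + 1134·x^4 + 1944·x^5)·Dx^4  (order 4).
h: a_k = 0, -1, 7/2, 2/3, -31/4, 2, …
ICs: h(0) = 0, h′(0) = -1, h′′(0) = 7, h′′′(0) = 4.

f: a_k = 0, 9, 0, -27, 0, 729/5, …
g: a_k = -1, -2, 2, -4, 10, -28, …
Sum ⇒ L₀ = lclm(L_f,L_g) in ℚ(x)⟨Dx⟩.
h=∫h₀ ⇒ L = L₀·Dx.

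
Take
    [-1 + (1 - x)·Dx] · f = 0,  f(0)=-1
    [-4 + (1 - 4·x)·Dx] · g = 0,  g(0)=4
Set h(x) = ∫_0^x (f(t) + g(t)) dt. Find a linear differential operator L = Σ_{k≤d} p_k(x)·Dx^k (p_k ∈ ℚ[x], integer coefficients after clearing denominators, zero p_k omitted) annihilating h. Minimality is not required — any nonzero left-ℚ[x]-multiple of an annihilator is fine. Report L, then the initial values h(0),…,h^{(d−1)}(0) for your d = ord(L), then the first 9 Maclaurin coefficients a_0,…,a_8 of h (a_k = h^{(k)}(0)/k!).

L = -8·Dx + (10 - 16·x)·Dx^2 + (-1 + 5·x - 4·x^2)·Dx^3  (order 3).
h: a_k = 0, 3, 15/2, 21, 255/4, 1023/5, 1365/2, 16383/7, 65535/8, …
ICs: h(0) = 0, h′(0) = 3, h′′(0) = 15.

f: a_k = -1, -1, -1, -1, -1, -1, -1, -1, -1, …
g: a_k = 4, 16, 64, 256, 1024, 4096, 16384, 65536, 262144, …
Weyl lclm of L_f,L_g ⇒ L₀ (ord ≤ 2).
∫: right-multiply L₀ by Dx.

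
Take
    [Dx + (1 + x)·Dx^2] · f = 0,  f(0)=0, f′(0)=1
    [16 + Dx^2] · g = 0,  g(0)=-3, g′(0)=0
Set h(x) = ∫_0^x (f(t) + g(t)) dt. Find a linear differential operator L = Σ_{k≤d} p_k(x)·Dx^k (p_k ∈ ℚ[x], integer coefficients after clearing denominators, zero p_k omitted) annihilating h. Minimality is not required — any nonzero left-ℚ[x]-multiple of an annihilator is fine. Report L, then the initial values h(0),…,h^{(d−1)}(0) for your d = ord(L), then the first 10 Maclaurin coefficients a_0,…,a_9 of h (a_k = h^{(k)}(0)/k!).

f: a_k = 0, 1, -1/2, 1/3, -1/4, 1/5, -1/6, 1/7, -1/8, 1/9, …
g: a_k = -3, 0, 24, 0, -32, 0, 256/15, 0, -512/105, 0, …
Sum ⇒ L₀ = lclm(L_f,L_g) in ℚ(x)⟨Dx⟩.
h=∫₀ˣh₀: take L = L₀·Dx.
L = (176 + 256·x + 128·x^2)·Dx^2 + (144 + 400·x + 384·x^2 + 128·x^3)·Dx^3 + (11 + 16·x + 8·x^2)·Dx^4 + (9 + 25·x + 24·x^2 + 8·x^3)·Dx^5  (order 5).
h: a_k = 0, -3, 1/2, 47/6, 1/12, -129/20, 1/30, 169/70, 1/56, -4201/7560, …
ICs: h(0) = 0, h′(0) = -3, h′′(0) = 1, h′′′(0) = 47, h′′′′(0) = 2.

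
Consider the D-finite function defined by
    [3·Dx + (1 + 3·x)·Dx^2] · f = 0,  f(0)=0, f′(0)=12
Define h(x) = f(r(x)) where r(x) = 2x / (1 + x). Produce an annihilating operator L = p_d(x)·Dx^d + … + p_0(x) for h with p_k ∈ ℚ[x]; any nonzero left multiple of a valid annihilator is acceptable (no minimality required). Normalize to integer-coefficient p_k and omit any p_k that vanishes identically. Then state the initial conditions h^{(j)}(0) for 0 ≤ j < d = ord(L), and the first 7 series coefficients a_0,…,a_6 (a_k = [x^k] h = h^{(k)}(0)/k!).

L = (8 + 14·x)·Dx + (1 + 8·x + 7·x^2)·Dx^2  (order 2).
h: a_k = 0, 24, -96, 456, -2400, 67224/5, -78432, …
ICs: h(0) = 0, h′(0) = 24.

f: a_k = 0, 12, -18, 36, -81, 972/5, -486, …
f∘r: x↦r, Dx↦Dx/r' in L_f ⇒ L₀.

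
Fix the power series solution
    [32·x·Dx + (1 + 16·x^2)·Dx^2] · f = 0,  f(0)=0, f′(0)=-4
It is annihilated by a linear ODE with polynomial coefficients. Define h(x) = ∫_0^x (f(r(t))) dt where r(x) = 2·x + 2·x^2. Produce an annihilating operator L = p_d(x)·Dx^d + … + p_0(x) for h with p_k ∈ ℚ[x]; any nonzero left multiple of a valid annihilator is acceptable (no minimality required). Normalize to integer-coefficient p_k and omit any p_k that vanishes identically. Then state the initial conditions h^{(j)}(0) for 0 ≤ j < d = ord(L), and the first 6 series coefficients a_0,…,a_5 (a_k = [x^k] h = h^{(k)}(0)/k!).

L = (-2 + 128·x + 512·x^2 + 768·x^3 + 384·x^4)·Dx^2 + (1 + 2·x + 64·x^2 + 256·x^3 + 320·x^4 + 128·x^5)·Dx^3  (order 3).
h: a_k = 0, 0, -4, -8/3, 128/3, 512/5, …
ICs: h(0) = 0, h′(0) = 0, h′′(0) = -8.

f: a_k = 0, -4, 0, 64/3, 0, -1024/5, …
Change of var in L_f (x↦r) gives L₀.
∫: right-multiply L₀ by Dx.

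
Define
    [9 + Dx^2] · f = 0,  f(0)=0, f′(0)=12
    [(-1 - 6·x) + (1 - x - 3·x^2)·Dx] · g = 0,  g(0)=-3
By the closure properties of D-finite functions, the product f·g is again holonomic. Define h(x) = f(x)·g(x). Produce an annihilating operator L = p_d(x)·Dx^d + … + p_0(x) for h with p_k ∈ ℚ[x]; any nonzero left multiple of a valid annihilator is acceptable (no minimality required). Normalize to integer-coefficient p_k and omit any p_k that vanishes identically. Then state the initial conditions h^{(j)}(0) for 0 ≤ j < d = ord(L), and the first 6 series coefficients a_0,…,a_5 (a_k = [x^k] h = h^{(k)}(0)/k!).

f: a_k = 0, 12, 0, -18, 0, 81/10, …
g: a_k = -3, -3, -12, -21, -57, -120, …
h₀=f·g: eliminate ⇒ L₀, order ≤ 2·1.
L = (-3 + 9·x + 27·x^2) + (2 + 12·x)·Dx + (-1 + x + 3·x^2)·Dx^2  (order 2).
h: a_k = 0, -36, -36, -90, -198, -4923/10, …
ICs: h(0) = 0, h′(0) = -36.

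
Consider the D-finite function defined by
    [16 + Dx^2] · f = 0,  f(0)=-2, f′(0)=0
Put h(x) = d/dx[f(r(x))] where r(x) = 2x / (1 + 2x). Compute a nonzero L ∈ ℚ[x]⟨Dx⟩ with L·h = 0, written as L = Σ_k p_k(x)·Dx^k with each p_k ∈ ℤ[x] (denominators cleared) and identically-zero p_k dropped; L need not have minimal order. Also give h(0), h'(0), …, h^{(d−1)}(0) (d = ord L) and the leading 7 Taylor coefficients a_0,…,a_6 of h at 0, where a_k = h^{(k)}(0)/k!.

L = (88 + 96·x + 96·x^2) + (12 + 72·x + 144·x^2 + 96·x^3)·Dx + (1 + 8·x + 24·x^2 + 32·x^3 + 16·x^4)·Dx^2  (order 2).
h: a_k = 0, 128, -768, 5120/3, 10240/3, -702464/15, 1175552/5, …
ICs: h(0) = 0, h′(0) = 128.

f: a_k = -2, 0, 16, 0, -64/3, 0, 512/45, …
h₀=f(r): pull back L_f along r ⇒ L₀.
Derive L from L₀ (diff closure).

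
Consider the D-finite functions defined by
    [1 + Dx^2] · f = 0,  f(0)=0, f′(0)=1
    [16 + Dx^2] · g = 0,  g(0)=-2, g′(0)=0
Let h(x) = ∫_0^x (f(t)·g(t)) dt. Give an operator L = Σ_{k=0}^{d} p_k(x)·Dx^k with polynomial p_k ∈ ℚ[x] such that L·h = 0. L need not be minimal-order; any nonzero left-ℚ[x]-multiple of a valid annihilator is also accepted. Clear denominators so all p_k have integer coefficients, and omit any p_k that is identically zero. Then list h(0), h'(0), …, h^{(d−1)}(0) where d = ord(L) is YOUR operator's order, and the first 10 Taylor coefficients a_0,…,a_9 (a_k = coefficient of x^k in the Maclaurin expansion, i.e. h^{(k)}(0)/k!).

L = 225·Dx + 34·Dx^3 + Dx^5  (order 5).
h: a_k = 0, 0, -1, 0, 49/12, 0, -1441/360, 0, 37969/20160, 0, …
ICs: h(0) = 0, h′(0) = 0, h′′(0) = -2, h′′′(0) = 0, h′′′′(0) = 98.

f: a_k = 0, 1, 0, -1/6, 0, 1/120, 0, -1/5040, 0, 1/362880, …
g: a_k = -2, 0, 16, 0, -64/3, 0, 512/45, 0, -1024/315, 0, …
L₀ := L_f ⊗_s L_g (sym. prod.), ord ≤ 4.
h=∫₀ˣh₀: take L = L₀·Dx.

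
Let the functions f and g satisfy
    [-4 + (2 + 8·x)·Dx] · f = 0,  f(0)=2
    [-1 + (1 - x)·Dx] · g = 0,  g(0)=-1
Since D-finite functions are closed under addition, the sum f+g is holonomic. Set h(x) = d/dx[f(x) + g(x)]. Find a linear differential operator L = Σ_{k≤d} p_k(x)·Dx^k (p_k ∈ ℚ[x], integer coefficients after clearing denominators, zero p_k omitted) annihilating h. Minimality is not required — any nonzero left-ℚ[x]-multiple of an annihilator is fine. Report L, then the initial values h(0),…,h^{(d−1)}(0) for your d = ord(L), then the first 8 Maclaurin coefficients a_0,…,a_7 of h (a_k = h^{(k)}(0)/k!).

L = (-18 - 12·x) + (3 - 36·x - 42·x^2)·Dx + (2 + 9·x + x^2 - 12·x^3)·Dx^2  (order 2).
h: a_k = 3, -10, 21, -84, 275, -1014, 3689, -13736, …
ICs: h(0) = 3, h′(0) = -10.

f: a_k = 2, 4, -4, 8, -20, 56, -168, 528, …
g: a_k = -1, -1, -1, -1, -1, -1, -1, -1, …
L₀ := lclm(L_f,L_g); ord L₀ ≤ 1+1.
h₀' ⇒ L via d/dx closure of L₀.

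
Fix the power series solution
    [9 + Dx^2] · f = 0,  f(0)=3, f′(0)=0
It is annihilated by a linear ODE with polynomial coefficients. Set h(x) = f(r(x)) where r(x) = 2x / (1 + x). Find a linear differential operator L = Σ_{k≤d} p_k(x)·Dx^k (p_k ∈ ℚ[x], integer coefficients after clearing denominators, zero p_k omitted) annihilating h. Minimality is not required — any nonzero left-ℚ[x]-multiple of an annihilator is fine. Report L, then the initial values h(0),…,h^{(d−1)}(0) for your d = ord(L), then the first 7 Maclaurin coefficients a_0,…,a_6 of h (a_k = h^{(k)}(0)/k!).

f: a_k = 3, 0, -27/2, 0, 81/8, 0, -243/80, …
L₀ from L_f via x↦r, Dx↦r'^{-1}Dx.
L = 36 + (2 + 6·x + 6·x^2 + 2·x^3)·Dx + (1 + 4·x + 6·x^2 + 4·x^3 + x^4)·Dx^2  (order 2).
h: a_k = 3, 0, -54, 108, 0, -432, 5778/5, …
ICs: h(0) = 3, h′(0) = 0.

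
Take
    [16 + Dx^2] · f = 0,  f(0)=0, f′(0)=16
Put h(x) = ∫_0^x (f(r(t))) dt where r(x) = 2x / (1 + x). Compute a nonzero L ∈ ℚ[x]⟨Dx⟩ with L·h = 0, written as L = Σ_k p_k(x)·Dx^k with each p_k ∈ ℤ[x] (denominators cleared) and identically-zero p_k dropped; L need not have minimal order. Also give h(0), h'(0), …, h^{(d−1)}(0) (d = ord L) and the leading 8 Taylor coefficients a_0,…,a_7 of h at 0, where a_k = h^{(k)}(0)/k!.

L = 64·Dx + (2 + 6·x + 6·x^2 + 2·x^3)·Dx^2 + (1 + 4·x + 6·x^2 + 4·x^3 + x^4)·Dx^3  (order 3).
h: a_k = 0, 0, 16, -32/3, -232/3, 992/5, -6928/45, -2080/7, …
ICs: h(0) = 0, h′(0) = 0, h′′(0) = 32.

f: a_k = 0, 16, 0, -128/3, 0, 512/15, 0, -4096/315, …
f∘r: x↦r, Dx↦Dx/r' in L_f ⇒ L₀.
h=∫h₀ ⇒ L = L₀·Dx.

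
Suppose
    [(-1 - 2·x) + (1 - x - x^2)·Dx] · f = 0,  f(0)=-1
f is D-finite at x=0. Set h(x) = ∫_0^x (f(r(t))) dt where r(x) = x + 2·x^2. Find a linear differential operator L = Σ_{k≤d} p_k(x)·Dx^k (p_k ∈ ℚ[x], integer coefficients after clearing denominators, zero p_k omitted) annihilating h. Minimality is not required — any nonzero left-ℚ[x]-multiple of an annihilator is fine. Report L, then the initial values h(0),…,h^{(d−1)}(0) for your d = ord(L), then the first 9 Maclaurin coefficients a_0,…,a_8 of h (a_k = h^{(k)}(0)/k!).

L = (1 + 6·x + 12·x^2 + 16·x^3)·Dx + (-1 + x + 3·x^2 + 4·x^3 + 4·x^4)·Dx^2  (order 2).
h: a_k = 0, -1, -1/2, -4/3, -11/4, -31/5, -14, -237/7, -657/8, …
ICs: h(0) = 0, h′(0) = -1.

f: a_k = -1, -1, -2, -3, -5, -8, -13, -21, -34, …
h₀=f(r): pull back L_f along r ⇒ L₀.
h=∫h₀ ⇒ L = L₀·Dx.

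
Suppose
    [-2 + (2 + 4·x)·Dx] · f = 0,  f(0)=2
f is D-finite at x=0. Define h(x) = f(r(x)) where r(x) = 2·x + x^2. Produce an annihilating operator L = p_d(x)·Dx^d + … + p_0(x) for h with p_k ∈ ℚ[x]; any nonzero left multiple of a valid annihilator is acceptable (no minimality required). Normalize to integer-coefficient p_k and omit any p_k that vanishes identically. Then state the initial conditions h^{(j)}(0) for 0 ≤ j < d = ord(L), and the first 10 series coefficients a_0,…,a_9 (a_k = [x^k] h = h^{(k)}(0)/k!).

f: a_k = 2, 2, -1, 1, -5/4, 7/4, -21/8, 33/8, -429/64, 715/64, …
Change of var in L_f (x↦r) gives L₀.
L = (-2 - 2·x) + (1 + 4·x + 2·x^2)·Dx  (order 1).
h: a_k = 2, 4, -2, 4, -9, 22, -57, 154, -1717/4, 2451/2, …
ICs: h(0) = 2.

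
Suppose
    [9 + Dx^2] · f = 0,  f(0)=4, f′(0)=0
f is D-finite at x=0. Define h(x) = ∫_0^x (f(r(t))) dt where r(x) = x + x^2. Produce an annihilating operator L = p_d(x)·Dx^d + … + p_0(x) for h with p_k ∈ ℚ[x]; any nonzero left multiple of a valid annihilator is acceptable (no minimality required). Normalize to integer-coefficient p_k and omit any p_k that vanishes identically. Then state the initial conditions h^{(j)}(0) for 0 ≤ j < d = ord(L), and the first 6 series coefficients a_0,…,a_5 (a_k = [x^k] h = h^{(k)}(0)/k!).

L = (9 + 54·x + 108·x^2 + 72·x^3)·Dx - 2·Dx^2 + (1 + 2·x)·Dx^3  (order 3).
h: a_k = 0, 4, 0, -6, -9, -9/10, …
ICs: h(0) = 0, h′(0) = 4, h′′(0) = 0.

f: a_k = 4, 0, -18, 0, 27/2, 0, …
h₀=f(r): pull back L_f along r ⇒ L₀.
Integrate: L := L₀·Dx.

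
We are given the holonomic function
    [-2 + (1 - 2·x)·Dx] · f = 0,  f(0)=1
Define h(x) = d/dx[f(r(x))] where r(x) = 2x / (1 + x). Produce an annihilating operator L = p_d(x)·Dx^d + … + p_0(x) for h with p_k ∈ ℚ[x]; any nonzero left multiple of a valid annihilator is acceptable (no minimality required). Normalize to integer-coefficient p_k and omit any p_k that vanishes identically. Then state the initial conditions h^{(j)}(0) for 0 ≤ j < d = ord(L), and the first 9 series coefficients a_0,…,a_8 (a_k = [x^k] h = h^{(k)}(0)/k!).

f: a_k = 1, 2, 4, 8, 16, 32, 64, 128, 256, …
h₀=f(r): pull back L_f along r ⇒ L₀.
Derive L from L₀ (diff closure).
L = 6 + (-1 + 3·x)·Dx  (order 1).
h: a_k = 4, 24, 108, 432, 1620, 5832, 20412, 69984, 236196, …
ICs: h(0) = 4.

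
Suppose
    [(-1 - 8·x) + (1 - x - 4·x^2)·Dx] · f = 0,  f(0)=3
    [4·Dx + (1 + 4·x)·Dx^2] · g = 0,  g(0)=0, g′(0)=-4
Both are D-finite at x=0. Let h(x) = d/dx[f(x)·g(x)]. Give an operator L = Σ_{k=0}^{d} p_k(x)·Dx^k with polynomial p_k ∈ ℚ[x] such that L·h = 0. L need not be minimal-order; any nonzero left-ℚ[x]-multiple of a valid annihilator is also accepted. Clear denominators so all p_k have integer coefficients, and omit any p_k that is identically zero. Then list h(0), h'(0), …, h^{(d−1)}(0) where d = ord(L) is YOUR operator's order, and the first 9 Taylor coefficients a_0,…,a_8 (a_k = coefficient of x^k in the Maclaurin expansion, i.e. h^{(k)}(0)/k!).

L = (152 + 864·x + 2304·x^2) + (1 + 100·x + 960·x^2 + 1792·x^3)·Dx + (-3 - 25·x - 24·x^2 + 176·x^3 + 256·x^4)·Dx^2  (order 2).
h: a_k = -12, 24, -300, 560, -4372, 52008/5, -61500, 6362912/35, -31436844/35, …
ICs: h(0) = -12, h′(0) = 24.

f: a_k = 3, 3, 15, 27, 87, 195, 543, 1323, 3495, …
g: a_k = 0, -4, 8, -64/3, 64, -1024/5, 2048/3, -16384/7, 8192, …
Sym-product of L_f,L_g gives L₀ (≤ ord 2).
Differentiate: ansatz ord ≤ ord L₀ ⇒ L.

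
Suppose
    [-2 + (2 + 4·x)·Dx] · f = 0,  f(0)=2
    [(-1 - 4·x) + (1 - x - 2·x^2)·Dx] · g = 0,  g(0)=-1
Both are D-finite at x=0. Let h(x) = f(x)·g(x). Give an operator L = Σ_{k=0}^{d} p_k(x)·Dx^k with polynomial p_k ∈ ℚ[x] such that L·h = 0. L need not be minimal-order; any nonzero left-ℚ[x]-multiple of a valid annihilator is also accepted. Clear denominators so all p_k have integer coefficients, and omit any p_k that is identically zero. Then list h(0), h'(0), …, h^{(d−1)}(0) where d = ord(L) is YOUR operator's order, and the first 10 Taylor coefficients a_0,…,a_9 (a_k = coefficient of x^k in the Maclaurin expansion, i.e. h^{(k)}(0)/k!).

L = (2 + 5·x + 6·x^2) + (-1 - x + 4·x^2 + 4·x^3)·Dx  (order 1).
h: a_k = -2, -4, -7, -16, -115/4, -125/2, -939/8, -493/2, -30371/64, -31319/32, …
ICs: h(0) = -2.

f: a_k = 2, 2, -1, 1, -5/4, 7/4, -21/8, 33/8, -429/64, 715/64, …
g: a_k = -1, -1, -3, -5, -11, -21, -43, -85, -171, -341, …
h₀=f·g: eliminate ⇒ L₀, order ≤ 1·1.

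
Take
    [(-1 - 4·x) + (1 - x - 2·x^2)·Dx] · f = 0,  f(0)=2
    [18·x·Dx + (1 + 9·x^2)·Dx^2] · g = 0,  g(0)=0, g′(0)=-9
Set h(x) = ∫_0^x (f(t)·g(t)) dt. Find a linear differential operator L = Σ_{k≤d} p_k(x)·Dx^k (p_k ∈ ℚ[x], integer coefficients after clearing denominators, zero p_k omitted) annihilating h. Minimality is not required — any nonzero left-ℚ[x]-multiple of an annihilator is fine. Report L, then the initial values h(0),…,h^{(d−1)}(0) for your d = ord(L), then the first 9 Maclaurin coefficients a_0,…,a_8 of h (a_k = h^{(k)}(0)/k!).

f: a_k = 2, 2, 6, 10, 22, 42, 86, 170, 342, …
g: a_k = 0, -9, 0, 27, 0, -729/5, 0, 6561/7, 0, …
f·g: L₀ = L_f ⊗_s L_g, ord ≤ 1·2.
Integrate: L := L₀·Dx.
L = (4 + 18·x + 108·x^2)·Dx + (2 - 10·x + 36·x^2 + 108·x^3)·Dx^2 + (-1 + x - 7·x^2 + 9·x^3 + 18·x^4)·Dx^3  (order 3).
h: a_k = 0, 0, -9, -6, 0, -36/5, -273/5, -1998/35, 7173/70, …
ICs: h(0) = 0, h′(0) = 0, h′′(0) = -18.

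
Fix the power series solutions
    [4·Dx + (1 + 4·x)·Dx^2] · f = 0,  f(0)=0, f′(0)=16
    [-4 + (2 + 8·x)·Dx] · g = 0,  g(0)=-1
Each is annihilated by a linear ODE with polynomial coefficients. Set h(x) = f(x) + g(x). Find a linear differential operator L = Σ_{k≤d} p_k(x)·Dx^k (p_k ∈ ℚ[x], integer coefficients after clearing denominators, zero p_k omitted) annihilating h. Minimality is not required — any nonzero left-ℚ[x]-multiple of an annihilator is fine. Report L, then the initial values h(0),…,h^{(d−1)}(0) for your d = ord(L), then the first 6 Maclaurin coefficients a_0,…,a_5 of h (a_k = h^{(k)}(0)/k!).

f: a_k = 0, 16, -32, 256/3, -256, 4096/5, …
g: a_k = -1, -2, 2, -4, 10, -28, …
f+g: L₀ = lclm(L_f,L_g), ord ≤ 2+1.
L = 8·Dx + (10 + 40·x)·Dx^2 + (1 + 8·x + 16·x^2)·Dx^3  (order 3).
h: a_k = -1, 14, -30, 244/3, -246, 3956/5, …
ICs: h(0) = -1, h′(0) = 14, h′′(0) = -60.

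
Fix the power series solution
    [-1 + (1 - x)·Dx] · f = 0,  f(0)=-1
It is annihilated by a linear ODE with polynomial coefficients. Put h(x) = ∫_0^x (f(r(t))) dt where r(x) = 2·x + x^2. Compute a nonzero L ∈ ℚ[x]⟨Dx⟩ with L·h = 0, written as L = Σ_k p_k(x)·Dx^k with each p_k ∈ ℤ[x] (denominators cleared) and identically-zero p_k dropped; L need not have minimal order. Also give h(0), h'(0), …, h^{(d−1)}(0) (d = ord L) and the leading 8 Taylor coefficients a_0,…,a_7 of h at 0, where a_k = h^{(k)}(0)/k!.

f: a_k = -1, -1, -1, -1, -1, -1, -1, -1, …
h₀=f(r): pull back L_f along r ⇒ L₀.
∫: right-multiply L₀ by Dx.
L = (2 + 2·x)·Dx + (-1 + 2·x + x^2)·Dx^2  (order 2).
h: a_k = 0, -1, -1, -5/3, -3, -29/5, -35/3, -169/7, …
ICs: h(0) = 0, h′(0) = -1.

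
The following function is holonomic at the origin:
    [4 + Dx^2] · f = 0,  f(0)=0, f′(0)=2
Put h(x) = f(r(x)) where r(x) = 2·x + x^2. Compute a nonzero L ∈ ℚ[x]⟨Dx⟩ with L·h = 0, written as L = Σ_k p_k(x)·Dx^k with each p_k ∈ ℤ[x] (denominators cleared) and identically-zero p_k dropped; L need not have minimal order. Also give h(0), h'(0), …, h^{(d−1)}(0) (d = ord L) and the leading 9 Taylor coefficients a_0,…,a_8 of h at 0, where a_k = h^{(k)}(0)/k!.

f: a_k = 0, 2, 0, -4/3, 0, 4/15, 0, -8/315, 0, …
Change of var in L_f (x↦r) gives L₀.
L = (16 + 48·x + 48·x^2 + 16·x^3) - Dx + (1 + x)·Dx^2  (order 2).
h: a_k = 0, 4, 2, -32/3, -16, 8/15, 20, 5696/315, -32/45, …
ICs: h(0) = 0, h′(0) = 4.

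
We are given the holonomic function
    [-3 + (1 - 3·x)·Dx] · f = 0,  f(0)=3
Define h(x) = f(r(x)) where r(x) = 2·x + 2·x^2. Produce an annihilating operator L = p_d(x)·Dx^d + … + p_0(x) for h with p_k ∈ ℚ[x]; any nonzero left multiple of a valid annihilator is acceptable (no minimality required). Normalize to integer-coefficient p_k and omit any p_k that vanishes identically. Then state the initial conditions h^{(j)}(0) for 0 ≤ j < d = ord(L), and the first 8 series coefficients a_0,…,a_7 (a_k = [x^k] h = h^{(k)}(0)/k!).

f: a_k = 3, 9, 27, 81, 243, 729, 2187, 6561, …
L₀ from L_f via x↦r, Dx↦r'^{-1}Dx.
L = (6 + 12·x) + (-1 + 6·x + 6·x^2)·Dx  (order 1).
h: a_k = 3, 18, 126, 864, 5940, 40824, 280584, 1928448, …
ICs: h(0) = 3.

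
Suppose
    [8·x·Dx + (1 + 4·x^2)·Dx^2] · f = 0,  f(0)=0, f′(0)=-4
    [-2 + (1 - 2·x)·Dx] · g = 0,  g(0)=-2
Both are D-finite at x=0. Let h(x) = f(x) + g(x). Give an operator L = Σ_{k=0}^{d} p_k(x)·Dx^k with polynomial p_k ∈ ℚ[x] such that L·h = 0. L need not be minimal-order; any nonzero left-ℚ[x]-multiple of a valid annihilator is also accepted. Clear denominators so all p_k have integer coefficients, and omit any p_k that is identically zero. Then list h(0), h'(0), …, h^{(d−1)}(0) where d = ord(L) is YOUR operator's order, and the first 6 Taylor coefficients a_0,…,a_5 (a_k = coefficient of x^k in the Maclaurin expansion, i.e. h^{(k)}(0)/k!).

L = (8 - 64·x - 96·x^2)·Dx + (-8 + 8·x - 32·x^2 - 96·x^3)·Dx^2 + (1 - 16·x^4)·Dx^3  (order 3).
h: a_k = -2, -8, -8, -32/3, -32, -384/5, …
ICs: h(0) = -2, h′(0) = -8, h′′(0) = -16.

f: a_k = 0, -4, 0, 16/3, 0, -64/5, …
g: a_k = -2, -4, -8, -16, -32, -64, …
Sum ⇒ L₀ = lclm(L_f,L_g) in ℚ(x)⟨Dx⟩.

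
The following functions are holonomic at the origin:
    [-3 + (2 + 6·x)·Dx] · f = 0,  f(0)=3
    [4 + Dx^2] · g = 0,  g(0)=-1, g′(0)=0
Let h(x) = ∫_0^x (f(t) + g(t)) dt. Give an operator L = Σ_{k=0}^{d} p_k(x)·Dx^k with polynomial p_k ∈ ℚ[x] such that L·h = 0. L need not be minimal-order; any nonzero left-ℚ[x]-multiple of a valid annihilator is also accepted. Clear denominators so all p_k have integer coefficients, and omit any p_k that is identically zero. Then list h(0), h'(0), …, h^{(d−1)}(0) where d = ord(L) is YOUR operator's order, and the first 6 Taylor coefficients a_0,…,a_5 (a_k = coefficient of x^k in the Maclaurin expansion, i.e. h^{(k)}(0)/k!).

f: a_k = 3, 9/2, -27/8, 81/16, -1215/128, 5103/256, …
g: a_k = -1, 0, 2, 0, -2/3, 0, …
h₀=f+g: left-lcm gives L₀, ord ≤ 3.
h=∫₀ˣh₀: take L = L₀·Dx.
L = (-516 - 1152·x - 1728·x^2)·Dx + (56 + 936·x + 3456·x^2 + 3456·x^3)·Dx^2 + (-129 - 288·x - 432·x^2)·Dx^3 + (14 + 234·x + 864·x^2 + 864·x^3)·Dx^4  (order 4).
h: a_k = 0, 2, 9/4, -11/24, 81/64, -3901/1920, …
ICs: h(0) = 0, h′(0) = 2, h′′(0) = 9/2, h′′′(0) = -11/4.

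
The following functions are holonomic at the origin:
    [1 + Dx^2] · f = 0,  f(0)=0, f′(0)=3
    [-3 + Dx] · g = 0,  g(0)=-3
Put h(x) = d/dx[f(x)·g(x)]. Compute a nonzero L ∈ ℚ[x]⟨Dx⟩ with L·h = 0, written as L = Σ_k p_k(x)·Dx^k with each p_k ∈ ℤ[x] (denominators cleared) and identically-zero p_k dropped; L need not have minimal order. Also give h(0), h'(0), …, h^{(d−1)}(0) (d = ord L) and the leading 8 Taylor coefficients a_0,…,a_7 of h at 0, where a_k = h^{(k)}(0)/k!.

f: a_k = 0, 3, 0, -1/2, 0, 1/40, 0, -1/1680, …
g: a_k = -3, -9, -27/2, -27/2, -81/8, -243/40, -243/80, -729/560, …
L₀ := L_f ⊗_s L_g (sym. prod.), ord ≤ 2.
h=h₀': d/dx-closure on L₀ ⇒ L.
L = 10 - 6·Dx + Dx^2  (order 2).
h: a_k = -9, -54, -117, -144, -237/2, -351/5, -307/10, -48/5, …
ICs: h(0) = -9, h′(0) = -54.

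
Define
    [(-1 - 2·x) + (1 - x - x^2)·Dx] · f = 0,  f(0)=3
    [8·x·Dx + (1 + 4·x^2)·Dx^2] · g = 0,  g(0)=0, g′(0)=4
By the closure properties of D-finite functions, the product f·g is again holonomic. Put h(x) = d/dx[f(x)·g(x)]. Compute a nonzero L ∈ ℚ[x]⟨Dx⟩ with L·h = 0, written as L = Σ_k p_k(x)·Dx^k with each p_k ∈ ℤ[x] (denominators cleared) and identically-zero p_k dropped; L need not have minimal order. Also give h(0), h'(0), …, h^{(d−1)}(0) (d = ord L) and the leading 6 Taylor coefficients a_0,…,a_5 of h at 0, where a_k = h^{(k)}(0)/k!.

f: a_k = 3, 3, 6, 9, 15, 24, …
g: a_k = 0, 4, 0, -16/3, 0, 64/5, …
h₀=f·g: eliminate ⇒ L₀, order ≤ 1·2.
h₀' ⇒ L via d/dx closure of L₀.
L = (-10 + 264·x^2 + 384·x^3 + 576·x^4) + (7 + 22·x + 12·x^2 + 88·x^3 + 384·x^4 + 384·x^5)·Dx + (-1 - 3·x - 11·x^2 + 4·x^3 - 16·x^4 + 64·x^5 + 48·x^6)·Dx^2  (order 2).
h: a_k = 12, 24, 24, 80, 332, 2592/5, …
ICs: h(0) = 12, h′(0) = 24.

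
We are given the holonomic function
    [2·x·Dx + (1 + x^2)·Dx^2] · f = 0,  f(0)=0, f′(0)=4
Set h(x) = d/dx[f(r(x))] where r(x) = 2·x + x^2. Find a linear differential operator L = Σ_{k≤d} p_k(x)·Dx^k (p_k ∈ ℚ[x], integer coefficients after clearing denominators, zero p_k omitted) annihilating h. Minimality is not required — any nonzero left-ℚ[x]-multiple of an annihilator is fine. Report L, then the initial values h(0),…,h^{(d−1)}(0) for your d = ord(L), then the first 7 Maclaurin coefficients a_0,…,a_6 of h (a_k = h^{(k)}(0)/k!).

L = (-1 + 8·x + 16·x^2 + 12·x^3 + 3·x^4) + (1 + x + 4·x^2 + 8·x^3 + 5·x^4 + x^5)·Dx  (order 1).
h: a_k = 8, 8, -32, -64, 88, 376, -64, …
ICs: h(0) = 8.

f: a_k = 0, 4, 0, -4/3, 0, 4/5, 0, …
L₀ from L_f via x↦r, Dx↦r'^{-1}Dx.
h₀' ⇒ L via d/dx closure of L₀.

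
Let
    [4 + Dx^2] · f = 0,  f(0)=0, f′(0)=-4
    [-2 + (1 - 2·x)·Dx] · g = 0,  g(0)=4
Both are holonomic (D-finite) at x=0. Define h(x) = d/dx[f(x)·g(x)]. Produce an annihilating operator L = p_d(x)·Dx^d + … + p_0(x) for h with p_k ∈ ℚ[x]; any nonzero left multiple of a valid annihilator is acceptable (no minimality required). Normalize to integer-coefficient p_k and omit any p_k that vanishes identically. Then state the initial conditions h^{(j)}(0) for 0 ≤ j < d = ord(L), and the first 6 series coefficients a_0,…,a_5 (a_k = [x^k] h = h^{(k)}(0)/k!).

L = (-4 - 16·x + 16·x^2) + (-4 + 8·x)·Dx + (1 - 4·x + 4·x^2)·Dx^2  (order 2).
h: a_k = -16, -64, -160, -1280/3, -3232/3, -12928/5, …
ICs: h(0) = -16, h′(0) = -64.

f: a_k = 0, -4, 0, 8/3, 0, -8/15, …
g: a_k = 4, 8, 16, 32, 64, 128, …
L₀ := L_f ⊗_s L_g (sym. prod.), ord ≤ 2.
Derive L from L₀ (diff closure).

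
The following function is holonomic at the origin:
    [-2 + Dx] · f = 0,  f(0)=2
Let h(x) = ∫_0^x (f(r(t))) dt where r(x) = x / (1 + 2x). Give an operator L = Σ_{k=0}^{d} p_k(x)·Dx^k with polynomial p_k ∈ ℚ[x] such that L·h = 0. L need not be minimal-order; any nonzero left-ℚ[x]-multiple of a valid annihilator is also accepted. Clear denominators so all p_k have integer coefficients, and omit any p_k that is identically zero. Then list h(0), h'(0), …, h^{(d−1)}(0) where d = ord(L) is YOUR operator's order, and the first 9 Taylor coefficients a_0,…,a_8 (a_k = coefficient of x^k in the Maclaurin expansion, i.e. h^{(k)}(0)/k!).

f: a_k = 2, 4, 4, 8/3, 4/3, 8/15, 8/45, 16/315, 4/315, …
Substitute x→r, Dx→(1/r')Dx; clear ⇒ L₀.
h=∫₀ˣh₀: take L = L₀·Dx.
L = -2·Dx + (1 + 4·x + 4·x^2)·Dx^2  (order 2).
h: a_k = 0, 2, 2, -4/3, 2/3, 4/15, -76/45, 1208/315, -2182/315, …
ICs: h(0) = 0, h′(0) = 2.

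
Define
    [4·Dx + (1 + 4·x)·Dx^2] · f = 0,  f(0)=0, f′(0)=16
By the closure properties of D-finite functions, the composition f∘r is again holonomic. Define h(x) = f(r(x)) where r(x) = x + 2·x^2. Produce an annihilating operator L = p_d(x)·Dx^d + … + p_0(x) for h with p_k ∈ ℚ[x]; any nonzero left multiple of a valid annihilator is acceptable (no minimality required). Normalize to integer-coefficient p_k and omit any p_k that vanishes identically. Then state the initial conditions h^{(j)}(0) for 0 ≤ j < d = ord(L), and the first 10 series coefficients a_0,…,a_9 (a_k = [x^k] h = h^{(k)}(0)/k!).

f: a_k = 0, 16, -32, 256/3, -256, 4096/5, -8192/3, 65536/7, -32768, 1048576/9, …
h₀=f(r): pull back L_f along r ⇒ L₀.
L = (16·x + 32·x^2)·Dx + (1 + 8·x + 24·x^2 + 32·x^3)·Dx^2  (order 2).
h: a_k = 0, 16, 0, -128/3, 128, -1024/5, 0, 8192/7, -4096, 65536/9, …
ICs: h(0) = 0, h′(0) = 16.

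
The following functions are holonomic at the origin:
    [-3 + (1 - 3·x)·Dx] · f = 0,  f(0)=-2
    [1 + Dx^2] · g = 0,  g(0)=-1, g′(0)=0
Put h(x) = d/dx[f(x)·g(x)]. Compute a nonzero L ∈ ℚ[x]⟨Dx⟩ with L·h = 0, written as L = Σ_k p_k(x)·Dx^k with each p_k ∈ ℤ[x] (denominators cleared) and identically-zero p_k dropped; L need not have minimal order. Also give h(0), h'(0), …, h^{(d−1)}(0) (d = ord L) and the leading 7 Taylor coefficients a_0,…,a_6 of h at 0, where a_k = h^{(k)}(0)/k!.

f: a_k = -2, -6, -18, -54, -162, -486, -1458, …
g: a_k = -1, 0, 1/2, 0, -1/24, 0, 1/720, …
Product ⇒ symmetric product L₀, ord ≤ 2.
Derive L from L₀ (diff closure).
L = (-17 - 6·x + 9·x^2) + (-6 + 18·x)·Dx + (1 - 6·x + 9·x^2)·Dx^2  (order 2).
h: a_k = 6, 34, 153, 1837/3, 9185/4, 495989/60, 3471923/120, …
ICs: h(0) = 6, h′(0) = 34.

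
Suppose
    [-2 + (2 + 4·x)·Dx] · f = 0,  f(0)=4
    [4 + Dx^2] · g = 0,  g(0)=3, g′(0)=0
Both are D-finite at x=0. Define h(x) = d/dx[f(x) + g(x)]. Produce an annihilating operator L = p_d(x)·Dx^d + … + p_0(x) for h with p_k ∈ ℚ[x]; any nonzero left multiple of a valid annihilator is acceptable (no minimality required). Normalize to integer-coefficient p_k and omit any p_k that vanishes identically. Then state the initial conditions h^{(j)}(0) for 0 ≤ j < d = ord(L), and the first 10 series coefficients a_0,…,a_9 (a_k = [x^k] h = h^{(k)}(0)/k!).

L = (-76 - 64·x - 64·x^2) + (-28 - 120·x - 192·x^2 - 128·x^3)·Dx + (-19 - 16·x - 16·x^2)·Dx^2 + (-7 - 30·x - 48·x^2 - 32·x^3)·Dx^3  (order 3).
h: a_k = 4, -16, 6, -2, 35/2, -331/10, 231/4, -44981/420, 6435/32, -11486731/30240, …
ICs: h(0) = 4, h′(0) = -16, h′′(0) = 12.

f: a_k = 4, 4, -2, 2, -5/2, 7/2, -21/4, 33/4, -429/32, 715/32, …
g: a_k = 3, 0, -6, 0, 2, 0, -4/15, 0, 2/105, 0, …
h₀=f+g: left-lcm gives L₀, ord ≤ 3.
h=h₀': d/dx-closure on L₀ ⇒ L.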